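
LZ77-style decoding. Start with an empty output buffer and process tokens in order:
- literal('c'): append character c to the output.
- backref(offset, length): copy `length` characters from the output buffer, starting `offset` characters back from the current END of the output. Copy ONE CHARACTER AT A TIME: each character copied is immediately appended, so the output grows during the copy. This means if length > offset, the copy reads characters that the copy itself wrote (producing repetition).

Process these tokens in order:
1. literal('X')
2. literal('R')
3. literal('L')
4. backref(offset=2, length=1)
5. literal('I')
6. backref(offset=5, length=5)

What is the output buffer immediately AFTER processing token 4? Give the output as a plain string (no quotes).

Token 1: literal('X'). Output: "X"
Token 2: literal('R'). Output: "XR"
Token 3: literal('L'). Output: "XRL"
Token 4: backref(off=2, len=1). Copied 'R' from pos 1. Output: "XRLR"

Answer: XRLR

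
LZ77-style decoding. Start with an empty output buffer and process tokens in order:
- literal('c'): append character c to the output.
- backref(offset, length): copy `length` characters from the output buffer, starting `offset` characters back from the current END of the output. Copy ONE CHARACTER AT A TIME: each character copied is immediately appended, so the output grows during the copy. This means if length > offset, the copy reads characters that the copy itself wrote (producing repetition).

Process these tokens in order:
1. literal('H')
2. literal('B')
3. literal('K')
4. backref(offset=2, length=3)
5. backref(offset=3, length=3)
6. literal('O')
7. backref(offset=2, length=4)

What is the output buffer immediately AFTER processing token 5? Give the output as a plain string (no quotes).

Token 1: literal('H'). Output: "H"
Token 2: literal('B'). Output: "HB"
Token 3: literal('K'). Output: "HBK"
Token 4: backref(off=2, len=3) (overlapping!). Copied 'BKB' from pos 1. Output: "HBKBKB"
Token 5: backref(off=3, len=3). Copied 'BKB' from pos 3. Output: "HBKBKBBKB"

Answer: HBKBKBBKB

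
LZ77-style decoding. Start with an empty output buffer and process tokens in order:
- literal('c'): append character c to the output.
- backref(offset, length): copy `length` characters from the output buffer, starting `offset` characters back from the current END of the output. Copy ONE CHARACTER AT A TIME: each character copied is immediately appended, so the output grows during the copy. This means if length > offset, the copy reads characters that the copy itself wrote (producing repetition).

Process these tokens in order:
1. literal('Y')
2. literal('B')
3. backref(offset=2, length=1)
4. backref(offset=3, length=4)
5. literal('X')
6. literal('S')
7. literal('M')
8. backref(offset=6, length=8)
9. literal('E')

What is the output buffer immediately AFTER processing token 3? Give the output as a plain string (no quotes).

Answer: YBY

Derivation:
Token 1: literal('Y'). Output: "Y"
Token 2: literal('B'). Output: "YB"
Token 3: backref(off=2, len=1). Copied 'Y' from pos 0. Output: "YBY"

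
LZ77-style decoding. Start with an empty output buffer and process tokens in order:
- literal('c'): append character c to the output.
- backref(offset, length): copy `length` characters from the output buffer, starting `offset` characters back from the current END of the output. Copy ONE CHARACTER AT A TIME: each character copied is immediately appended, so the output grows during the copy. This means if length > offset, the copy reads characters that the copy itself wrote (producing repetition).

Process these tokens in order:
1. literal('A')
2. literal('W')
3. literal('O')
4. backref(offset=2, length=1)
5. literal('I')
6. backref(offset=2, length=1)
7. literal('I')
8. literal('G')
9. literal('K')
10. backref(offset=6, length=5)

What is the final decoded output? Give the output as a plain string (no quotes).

Answer: AWOWIWIGKWIWIG

Derivation:
Token 1: literal('A'). Output: "A"
Token 2: literal('W'). Output: "AW"
Token 3: literal('O'). Output: "AWO"
Token 4: backref(off=2, len=1). Copied 'W' from pos 1. Output: "AWOW"
Token 5: literal('I'). Output: "AWOWI"
Token 6: backref(off=2, len=1). Copied 'W' from pos 3. Output: "AWOWIW"
Token 7: literal('I'). Output: "AWOWIWI"
Token 8: literal('G'). Output: "AWOWIWIG"
Token 9: literal('K'). Output: "AWOWIWIGK"
Token 10: backref(off=6, len=5). Copied 'WIWIG' from pos 3. Output: "AWOWIWIGKWIWIG"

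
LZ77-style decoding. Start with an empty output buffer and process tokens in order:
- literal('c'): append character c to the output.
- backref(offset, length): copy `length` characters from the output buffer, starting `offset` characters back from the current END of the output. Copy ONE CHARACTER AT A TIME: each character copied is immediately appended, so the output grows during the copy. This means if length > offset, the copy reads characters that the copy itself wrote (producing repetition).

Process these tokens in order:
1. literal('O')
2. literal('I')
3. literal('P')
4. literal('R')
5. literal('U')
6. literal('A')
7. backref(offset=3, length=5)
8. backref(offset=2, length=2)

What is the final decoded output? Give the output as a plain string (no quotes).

Token 1: literal('O'). Output: "O"
Token 2: literal('I'). Output: "OI"
Token 3: literal('P'). Output: "OIP"
Token 4: literal('R'). Output: "OIPR"
Token 5: literal('U'). Output: "OIPRU"
Token 6: literal('A'). Output: "OIPRUA"
Token 7: backref(off=3, len=5) (overlapping!). Copied 'RUARU' from pos 3. Output: "OIPRUARUARU"
Token 8: backref(off=2, len=2). Copied 'RU' from pos 9. Output: "OIPRUARUARURU"

Answer: OIPRUARUARURU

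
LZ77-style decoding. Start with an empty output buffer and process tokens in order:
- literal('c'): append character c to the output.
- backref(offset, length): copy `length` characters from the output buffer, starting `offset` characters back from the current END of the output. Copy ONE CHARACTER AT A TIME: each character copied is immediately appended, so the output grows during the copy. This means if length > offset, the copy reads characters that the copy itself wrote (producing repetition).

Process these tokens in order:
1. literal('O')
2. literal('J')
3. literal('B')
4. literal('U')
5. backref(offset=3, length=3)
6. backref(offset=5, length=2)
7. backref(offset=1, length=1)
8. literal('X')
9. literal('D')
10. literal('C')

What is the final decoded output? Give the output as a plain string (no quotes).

Answer: OJBUJBUBUUXDC

Derivation:
Token 1: literal('O'). Output: "O"
Token 2: literal('J'). Output: "OJ"
Token 3: literal('B'). Output: "OJB"
Token 4: literal('U'). Output: "OJBU"
Token 5: backref(off=3, len=3). Copied 'JBU' from pos 1. Output: "OJBUJBU"
Token 6: backref(off=5, len=2). Copied 'BU' from pos 2. Output: "OJBUJBUBU"
Token 7: backref(off=1, len=1). Copied 'U' from pos 8. Output: "OJBUJBUBUU"
Token 8: literal('X'). Output: "OJBUJBUBUUX"
Token 9: literal('D'). Output: "OJBUJBUBUUXD"
Token 10: literal('C'). Output: "OJBUJBUBUUXDC"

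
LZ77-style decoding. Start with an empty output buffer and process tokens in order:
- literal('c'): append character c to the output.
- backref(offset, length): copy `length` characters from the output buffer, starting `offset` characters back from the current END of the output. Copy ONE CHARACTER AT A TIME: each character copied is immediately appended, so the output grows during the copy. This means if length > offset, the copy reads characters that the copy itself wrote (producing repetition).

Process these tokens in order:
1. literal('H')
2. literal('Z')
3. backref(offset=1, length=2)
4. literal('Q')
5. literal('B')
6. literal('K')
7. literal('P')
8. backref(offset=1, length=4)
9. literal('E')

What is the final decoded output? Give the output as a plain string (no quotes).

Token 1: literal('H'). Output: "H"
Token 2: literal('Z'). Output: "HZ"
Token 3: backref(off=1, len=2) (overlapping!). Copied 'ZZ' from pos 1. Output: "HZZZ"
Token 4: literal('Q'). Output: "HZZZQ"
Token 5: literal('B'). Output: "HZZZQB"
Token 6: literal('K'). Output: "HZZZQBK"
Token 7: literal('P'). Output: "HZZZQBKP"
Token 8: backref(off=1, len=4) (overlapping!). Copied 'PPPP' from pos 7. Output: "HZZZQBKPPPPP"
Token 9: literal('E'). Output: "HZZZQBKPPPPPE"

Answer: HZZZQBKPPPPPE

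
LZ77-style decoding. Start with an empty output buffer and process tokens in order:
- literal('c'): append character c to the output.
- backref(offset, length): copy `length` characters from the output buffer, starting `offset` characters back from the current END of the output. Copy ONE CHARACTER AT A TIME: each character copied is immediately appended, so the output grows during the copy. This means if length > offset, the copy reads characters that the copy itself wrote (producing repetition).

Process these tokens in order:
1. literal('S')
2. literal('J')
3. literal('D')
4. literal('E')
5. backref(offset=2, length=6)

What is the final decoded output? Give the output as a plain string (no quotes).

Answer: SJDEDEDEDE

Derivation:
Token 1: literal('S'). Output: "S"
Token 2: literal('J'). Output: "SJ"
Token 3: literal('D'). Output: "SJD"
Token 4: literal('E'). Output: "SJDE"
Token 5: backref(off=2, len=6) (overlapping!). Copied 'DEDEDE' from pos 2. Output: "SJDEDEDEDE"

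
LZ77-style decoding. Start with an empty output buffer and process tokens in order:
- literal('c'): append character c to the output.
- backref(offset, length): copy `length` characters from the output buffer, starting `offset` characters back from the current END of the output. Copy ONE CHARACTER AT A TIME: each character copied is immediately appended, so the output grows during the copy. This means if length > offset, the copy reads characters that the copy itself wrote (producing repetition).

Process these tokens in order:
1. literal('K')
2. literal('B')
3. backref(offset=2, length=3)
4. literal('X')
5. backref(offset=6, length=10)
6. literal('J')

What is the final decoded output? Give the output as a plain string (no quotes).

Answer: KBKBKXKBKBKXKBKBJ

Derivation:
Token 1: literal('K'). Output: "K"
Token 2: literal('B'). Output: "KB"
Token 3: backref(off=2, len=3) (overlapping!). Copied 'KBK' from pos 0. Output: "KBKBK"
Token 4: literal('X'). Output: "KBKBKX"
Token 5: backref(off=6, len=10) (overlapping!). Copied 'KBKBKXKBKB' from pos 0. Output: "KBKBKXKBKBKXKBKB"
Token 6: literal('J'). Output: "KBKBKXKBKBKXKBKBJ"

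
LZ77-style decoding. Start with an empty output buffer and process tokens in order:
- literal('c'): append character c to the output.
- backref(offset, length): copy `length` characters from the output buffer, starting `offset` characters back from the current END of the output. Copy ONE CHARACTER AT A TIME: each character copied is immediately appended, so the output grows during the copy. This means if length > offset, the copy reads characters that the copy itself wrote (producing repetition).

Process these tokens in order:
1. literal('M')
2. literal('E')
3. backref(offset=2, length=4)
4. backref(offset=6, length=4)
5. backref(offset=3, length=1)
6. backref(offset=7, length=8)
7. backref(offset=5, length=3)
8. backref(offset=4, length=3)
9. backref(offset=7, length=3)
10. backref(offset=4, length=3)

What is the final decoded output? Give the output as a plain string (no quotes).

Answer: MEMEMEMEMEEMEMEMEEMEMEMEMMEMMME

Derivation:
Token 1: literal('M'). Output: "M"
Token 2: literal('E'). Output: "ME"
Token 3: backref(off=2, len=4) (overlapping!). Copied 'MEME' from pos 0. Output: "MEMEME"
Token 4: backref(off=6, len=4). Copied 'MEME' from pos 0. Output: "MEMEMEMEME"
Token 5: backref(off=3, len=1). Copied 'E' from pos 7. Output: "MEMEMEMEMEE"
Token 6: backref(off=7, len=8) (overlapping!). Copied 'MEMEMEEM' from pos 4. Output: "MEMEMEMEMEEMEMEMEEM"
Token 7: backref(off=5, len=3). Copied 'EME' from pos 14. Output: "MEMEMEMEMEEMEMEMEEMEME"
Token 8: backref(off=4, len=3). Copied 'MEM' from pos 18. Output: "MEMEMEMEMEEMEMEMEEMEMEMEM"
Token 9: backref(off=7, len=3). Copied 'MEM' from pos 18. Output: "MEMEMEMEMEEMEMEMEEMEMEMEMMEM"
Token 10: backref(off=4, len=3). Copied 'MME' from pos 24. Output: "MEMEMEMEMEEMEMEMEEMEMEMEMMEMMME"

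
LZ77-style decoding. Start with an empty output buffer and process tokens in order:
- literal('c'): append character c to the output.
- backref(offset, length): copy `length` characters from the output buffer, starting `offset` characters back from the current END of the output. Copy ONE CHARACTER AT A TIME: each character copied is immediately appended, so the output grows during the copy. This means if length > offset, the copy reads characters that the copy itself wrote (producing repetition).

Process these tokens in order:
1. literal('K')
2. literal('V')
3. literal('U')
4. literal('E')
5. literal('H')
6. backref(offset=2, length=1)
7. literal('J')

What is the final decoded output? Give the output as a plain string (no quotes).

Answer: KVUEHEJ

Derivation:
Token 1: literal('K'). Output: "K"
Token 2: literal('V'). Output: "KV"
Token 3: literal('U'). Output: "KVU"
Token 4: literal('E'). Output: "KVUE"
Token 5: literal('H'). Output: "KVUEH"
Token 6: backref(off=2, len=1). Copied 'E' from pos 3. Output: "KVUEHE"
Token 7: literal('J'). Output: "KVUEHEJ"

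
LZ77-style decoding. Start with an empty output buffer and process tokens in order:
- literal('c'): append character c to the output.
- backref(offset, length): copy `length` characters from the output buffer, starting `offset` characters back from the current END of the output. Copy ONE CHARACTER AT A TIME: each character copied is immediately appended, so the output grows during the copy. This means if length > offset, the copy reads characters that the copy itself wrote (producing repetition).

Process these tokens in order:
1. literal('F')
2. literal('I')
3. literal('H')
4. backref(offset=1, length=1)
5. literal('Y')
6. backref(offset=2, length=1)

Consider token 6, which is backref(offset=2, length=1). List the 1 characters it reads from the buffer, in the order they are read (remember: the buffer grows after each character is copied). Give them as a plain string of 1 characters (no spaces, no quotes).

Token 1: literal('F'). Output: "F"
Token 2: literal('I'). Output: "FI"
Token 3: literal('H'). Output: "FIH"
Token 4: backref(off=1, len=1). Copied 'H' from pos 2. Output: "FIHH"
Token 5: literal('Y'). Output: "FIHHY"
Token 6: backref(off=2, len=1). Buffer before: "FIHHY" (len 5)
  byte 1: read out[3]='H', append. Buffer now: "FIHHYH"

Answer: H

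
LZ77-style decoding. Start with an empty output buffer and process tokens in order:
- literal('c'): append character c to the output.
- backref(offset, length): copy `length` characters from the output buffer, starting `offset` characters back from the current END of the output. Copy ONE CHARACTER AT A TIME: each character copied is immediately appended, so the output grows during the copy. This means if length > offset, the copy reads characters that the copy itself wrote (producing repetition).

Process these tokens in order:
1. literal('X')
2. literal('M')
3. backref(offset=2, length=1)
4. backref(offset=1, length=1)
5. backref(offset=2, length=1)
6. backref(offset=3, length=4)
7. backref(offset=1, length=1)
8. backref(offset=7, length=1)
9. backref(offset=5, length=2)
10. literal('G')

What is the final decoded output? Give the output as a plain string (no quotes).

Answer: XMXXXXXXXXXXXG

Derivation:
Token 1: literal('X'). Output: "X"
Token 2: literal('M'). Output: "XM"
Token 3: backref(off=2, len=1). Copied 'X' from pos 0. Output: "XMX"
Token 4: backref(off=1, len=1). Copied 'X' from pos 2. Output: "XMXX"
Token 5: backref(off=2, len=1). Copied 'X' from pos 2. Output: "XMXXX"
Token 6: backref(off=3, len=4) (overlapping!). Copied 'XXXX' from pos 2. Output: "XMXXXXXXX"
Token 7: backref(off=1, len=1). Copied 'X' from pos 8. Output: "XMXXXXXXXX"
Token 8: backref(off=7, len=1). Copied 'X' from pos 3. Output: "XMXXXXXXXXX"
Token 9: backref(off=5, len=2). Copied 'XX' from pos 6. Output: "XMXXXXXXXXXXX"
Token 10: literal('G'). Output: "XMXXXXXXXXXXXG"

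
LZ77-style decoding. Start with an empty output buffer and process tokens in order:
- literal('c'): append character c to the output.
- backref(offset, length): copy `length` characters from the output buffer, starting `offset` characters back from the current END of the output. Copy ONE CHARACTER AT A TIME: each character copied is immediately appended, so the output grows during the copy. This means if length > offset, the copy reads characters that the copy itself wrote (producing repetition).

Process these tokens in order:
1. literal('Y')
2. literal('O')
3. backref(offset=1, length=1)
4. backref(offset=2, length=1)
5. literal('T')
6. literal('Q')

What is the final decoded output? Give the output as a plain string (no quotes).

Answer: YOOOTQ

Derivation:
Token 1: literal('Y'). Output: "Y"
Token 2: literal('O'). Output: "YO"
Token 3: backref(off=1, len=1). Copied 'O' from pos 1. Output: "YOO"
Token 4: backref(off=2, len=1). Copied 'O' from pos 1. Output: "YOOO"
Token 5: literal('T'). Output: "YOOOT"
Token 6: literal('Q'). Output: "YOOOTQ"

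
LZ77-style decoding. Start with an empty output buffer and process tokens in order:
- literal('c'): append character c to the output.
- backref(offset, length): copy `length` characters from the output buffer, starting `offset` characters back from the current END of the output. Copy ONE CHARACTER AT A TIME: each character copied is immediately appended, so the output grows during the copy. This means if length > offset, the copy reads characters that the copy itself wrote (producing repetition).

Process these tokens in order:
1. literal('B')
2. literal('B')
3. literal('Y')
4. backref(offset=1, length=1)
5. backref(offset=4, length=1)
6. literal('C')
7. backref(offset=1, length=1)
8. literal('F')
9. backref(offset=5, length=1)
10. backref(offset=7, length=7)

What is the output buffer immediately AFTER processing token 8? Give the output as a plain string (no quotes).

Answer: BBYYBCCF

Derivation:
Token 1: literal('B'). Output: "B"
Token 2: literal('B'). Output: "BB"
Token 3: literal('Y'). Output: "BBY"
Token 4: backref(off=1, len=1). Copied 'Y' from pos 2. Output: "BBYY"
Token 5: backref(off=4, len=1). Copied 'B' from pos 0. Output: "BBYYB"
Token 6: literal('C'). Output: "BBYYBC"
Token 7: backref(off=1, len=1). Copied 'C' from pos 5. Output: "BBYYBCC"
Token 8: literal('F'). Output: "BBYYBCCF"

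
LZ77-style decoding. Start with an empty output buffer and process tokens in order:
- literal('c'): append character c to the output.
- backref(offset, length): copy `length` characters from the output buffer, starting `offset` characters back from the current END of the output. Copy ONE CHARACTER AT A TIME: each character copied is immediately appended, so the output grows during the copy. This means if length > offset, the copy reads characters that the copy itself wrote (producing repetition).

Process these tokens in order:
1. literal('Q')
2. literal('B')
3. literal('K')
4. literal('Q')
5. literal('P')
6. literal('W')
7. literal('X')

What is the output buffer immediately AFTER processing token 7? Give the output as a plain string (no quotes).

Token 1: literal('Q'). Output: "Q"
Token 2: literal('B'). Output: "QB"
Token 3: literal('K'). Output: "QBK"
Token 4: literal('Q'). Output: "QBKQ"
Token 5: literal('P'). Output: "QBKQP"
Token 6: literal('W'). Output: "QBKQPW"
Token 7: literal('X'). Output: "QBKQPWX"

Answer: QBKQPWX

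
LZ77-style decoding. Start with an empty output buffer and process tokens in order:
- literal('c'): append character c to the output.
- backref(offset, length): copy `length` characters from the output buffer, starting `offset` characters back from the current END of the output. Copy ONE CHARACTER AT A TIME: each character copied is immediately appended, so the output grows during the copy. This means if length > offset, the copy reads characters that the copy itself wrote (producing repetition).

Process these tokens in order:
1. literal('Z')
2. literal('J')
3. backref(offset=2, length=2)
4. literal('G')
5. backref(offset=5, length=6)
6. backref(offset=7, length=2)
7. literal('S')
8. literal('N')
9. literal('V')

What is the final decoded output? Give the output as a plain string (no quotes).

Answer: ZJZJGZJZJGZGZSNV

Derivation:
Token 1: literal('Z'). Output: "Z"
Token 2: literal('J'). Output: "ZJ"
Token 3: backref(off=2, len=2). Copied 'ZJ' from pos 0. Output: "ZJZJ"
Token 4: literal('G'). Output: "ZJZJG"
Token 5: backref(off=5, len=6) (overlapping!). Copied 'ZJZJGZ' from pos 0. Output: "ZJZJGZJZJGZ"
Token 6: backref(off=7, len=2). Copied 'GZ' from pos 4. Output: "ZJZJGZJZJGZGZ"
Token 7: literal('S'). Output: "ZJZJGZJZJGZGZS"
Token 8: literal('N'). Output: "ZJZJGZJZJGZGZSN"
Token 9: literal('V'). Output: "ZJZJGZJZJGZGZSNV"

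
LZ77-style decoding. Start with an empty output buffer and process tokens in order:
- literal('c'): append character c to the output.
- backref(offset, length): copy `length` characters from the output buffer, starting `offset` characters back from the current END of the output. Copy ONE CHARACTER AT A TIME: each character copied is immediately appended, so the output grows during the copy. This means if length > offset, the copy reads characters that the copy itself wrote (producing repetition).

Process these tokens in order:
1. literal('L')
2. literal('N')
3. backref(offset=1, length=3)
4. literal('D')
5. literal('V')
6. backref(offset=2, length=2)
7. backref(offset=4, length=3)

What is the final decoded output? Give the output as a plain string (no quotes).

Answer: LNNNNDVDVDVD

Derivation:
Token 1: literal('L'). Output: "L"
Token 2: literal('N'). Output: "LN"
Token 3: backref(off=1, len=3) (overlapping!). Copied 'NNN' from pos 1. Output: "LNNNN"
Token 4: literal('D'). Output: "LNNNND"
Token 5: literal('V'). Output: "LNNNNDV"
Token 6: backref(off=2, len=2). Copied 'DV' from pos 5. Output: "LNNNNDVDV"
Token 7: backref(off=4, len=3). Copied 'DVD' from pos 5. Output: "LNNNNDVDVDVD"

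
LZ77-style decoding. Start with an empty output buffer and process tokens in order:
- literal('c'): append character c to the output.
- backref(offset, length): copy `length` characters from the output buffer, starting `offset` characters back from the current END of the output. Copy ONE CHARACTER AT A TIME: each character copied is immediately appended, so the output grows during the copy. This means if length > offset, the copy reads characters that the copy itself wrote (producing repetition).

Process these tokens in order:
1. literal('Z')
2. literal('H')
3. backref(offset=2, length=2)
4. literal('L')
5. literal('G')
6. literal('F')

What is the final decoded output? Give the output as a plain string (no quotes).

Token 1: literal('Z'). Output: "Z"
Token 2: literal('H'). Output: "ZH"
Token 3: backref(off=2, len=2). Copied 'ZH' from pos 0. Output: "ZHZH"
Token 4: literal('L'). Output: "ZHZHL"
Token 5: literal('G'). Output: "ZHZHLG"
Token 6: literal('F'). Output: "ZHZHLGF"

Answer: ZHZHLGF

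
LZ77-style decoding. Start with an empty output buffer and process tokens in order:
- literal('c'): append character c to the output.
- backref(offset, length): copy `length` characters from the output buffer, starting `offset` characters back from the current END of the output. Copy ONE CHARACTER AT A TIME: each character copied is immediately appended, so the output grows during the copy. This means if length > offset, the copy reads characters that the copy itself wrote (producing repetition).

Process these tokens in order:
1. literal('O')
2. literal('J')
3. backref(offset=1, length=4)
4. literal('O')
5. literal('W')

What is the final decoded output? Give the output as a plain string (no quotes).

Answer: OJJJJJOW

Derivation:
Token 1: literal('O'). Output: "O"
Token 2: literal('J'). Output: "OJ"
Token 3: backref(off=1, len=4) (overlapping!). Copied 'JJJJ' from pos 1. Output: "OJJJJJ"
Token 4: literal('O'). Output: "OJJJJJO"
Token 5: literal('W'). Output: "OJJJJJOW"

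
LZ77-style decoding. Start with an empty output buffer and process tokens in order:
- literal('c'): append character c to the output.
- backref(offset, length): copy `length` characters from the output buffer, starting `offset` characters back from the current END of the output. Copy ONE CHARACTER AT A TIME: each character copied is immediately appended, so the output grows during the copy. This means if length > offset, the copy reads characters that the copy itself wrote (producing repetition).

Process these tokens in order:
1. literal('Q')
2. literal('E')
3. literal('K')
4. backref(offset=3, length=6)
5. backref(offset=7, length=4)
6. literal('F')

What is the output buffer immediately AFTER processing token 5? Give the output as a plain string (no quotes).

Token 1: literal('Q'). Output: "Q"
Token 2: literal('E'). Output: "QE"
Token 3: literal('K'). Output: "QEK"
Token 4: backref(off=3, len=6) (overlapping!). Copied 'QEKQEK' from pos 0. Output: "QEKQEKQEK"
Token 5: backref(off=7, len=4). Copied 'KQEK' from pos 2. Output: "QEKQEKQEKKQEK"

Answer: QEKQEKQEKKQEK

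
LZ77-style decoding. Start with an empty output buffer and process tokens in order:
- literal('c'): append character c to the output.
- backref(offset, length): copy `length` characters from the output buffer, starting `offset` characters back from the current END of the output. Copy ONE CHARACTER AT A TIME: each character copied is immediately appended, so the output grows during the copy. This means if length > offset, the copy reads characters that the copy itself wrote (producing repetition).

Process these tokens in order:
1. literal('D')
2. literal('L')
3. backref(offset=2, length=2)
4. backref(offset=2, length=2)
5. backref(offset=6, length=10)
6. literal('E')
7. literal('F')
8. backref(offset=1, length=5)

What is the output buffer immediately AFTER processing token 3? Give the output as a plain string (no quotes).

Answer: DLDL

Derivation:
Token 1: literal('D'). Output: "D"
Token 2: literal('L'). Output: "DL"
Token 3: backref(off=2, len=2). Copied 'DL' from pos 0. Output: "DLDL"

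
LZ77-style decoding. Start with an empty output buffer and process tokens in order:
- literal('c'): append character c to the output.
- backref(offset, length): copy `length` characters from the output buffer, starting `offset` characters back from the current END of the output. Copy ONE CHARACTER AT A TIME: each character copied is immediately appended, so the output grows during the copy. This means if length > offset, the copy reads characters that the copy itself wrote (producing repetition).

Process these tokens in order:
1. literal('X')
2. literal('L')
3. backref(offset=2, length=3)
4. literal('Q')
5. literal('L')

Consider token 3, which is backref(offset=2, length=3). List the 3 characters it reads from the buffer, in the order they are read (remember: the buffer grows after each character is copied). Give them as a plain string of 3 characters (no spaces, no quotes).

Token 1: literal('X'). Output: "X"
Token 2: literal('L'). Output: "XL"
Token 3: backref(off=2, len=3). Buffer before: "XL" (len 2)
  byte 1: read out[0]='X', append. Buffer now: "XLX"
  byte 2: read out[1]='L', append. Buffer now: "XLXL"
  byte 3: read out[2]='X', append. Buffer now: "XLXLX"

Answer: XLX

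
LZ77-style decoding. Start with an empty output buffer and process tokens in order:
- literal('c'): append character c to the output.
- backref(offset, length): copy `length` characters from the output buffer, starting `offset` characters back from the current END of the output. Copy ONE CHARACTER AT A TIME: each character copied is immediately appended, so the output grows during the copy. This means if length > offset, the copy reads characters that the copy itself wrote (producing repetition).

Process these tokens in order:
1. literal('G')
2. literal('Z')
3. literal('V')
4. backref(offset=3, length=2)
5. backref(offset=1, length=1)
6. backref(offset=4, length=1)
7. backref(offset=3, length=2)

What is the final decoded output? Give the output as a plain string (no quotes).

Answer: GZVGZZVZZ

Derivation:
Token 1: literal('G'). Output: "G"
Token 2: literal('Z'). Output: "GZ"
Token 3: literal('V'). Output: "GZV"
Token 4: backref(off=3, len=2). Copied 'GZ' from pos 0. Output: "GZVGZ"
Token 5: backref(off=1, len=1). Copied 'Z' from pos 4. Output: "GZVGZZ"
Token 6: backref(off=4, len=1). Copied 'V' from pos 2. Output: "GZVGZZV"
Token 7: backref(off=3, len=2). Copied 'ZZ' from pos 4. Output: "GZVGZZVZZ"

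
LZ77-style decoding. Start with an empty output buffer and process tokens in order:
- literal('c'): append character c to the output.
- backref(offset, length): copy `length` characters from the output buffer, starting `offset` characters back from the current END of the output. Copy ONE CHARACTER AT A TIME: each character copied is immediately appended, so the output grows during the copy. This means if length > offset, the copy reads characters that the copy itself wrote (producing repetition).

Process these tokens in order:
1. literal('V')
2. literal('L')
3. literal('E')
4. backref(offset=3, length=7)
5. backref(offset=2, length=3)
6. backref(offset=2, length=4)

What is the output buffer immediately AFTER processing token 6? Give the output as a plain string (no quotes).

Token 1: literal('V'). Output: "V"
Token 2: literal('L'). Output: "VL"
Token 3: literal('E'). Output: "VLE"
Token 4: backref(off=3, len=7) (overlapping!). Copied 'VLEVLEV' from pos 0. Output: "VLEVLEVLEV"
Token 5: backref(off=2, len=3) (overlapping!). Copied 'EVE' from pos 8. Output: "VLEVLEVLEVEVE"
Token 6: backref(off=2, len=4) (overlapping!). Copied 'VEVE' from pos 11. Output: "VLEVLEVLEVEVEVEVE"

Answer: VLEVLEVLEVEVEVEVE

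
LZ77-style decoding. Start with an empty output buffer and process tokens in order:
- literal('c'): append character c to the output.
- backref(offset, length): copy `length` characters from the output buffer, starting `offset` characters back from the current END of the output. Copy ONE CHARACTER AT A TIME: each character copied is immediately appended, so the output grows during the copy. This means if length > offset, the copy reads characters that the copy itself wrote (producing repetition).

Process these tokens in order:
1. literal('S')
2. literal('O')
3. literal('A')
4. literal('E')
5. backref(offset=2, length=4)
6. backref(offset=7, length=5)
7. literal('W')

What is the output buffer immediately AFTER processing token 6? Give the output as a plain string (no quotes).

Answer: SOAEAEAEOAEAE

Derivation:
Token 1: literal('S'). Output: "S"
Token 2: literal('O'). Output: "SO"
Token 3: literal('A'). Output: "SOA"
Token 4: literal('E'). Output: "SOAE"
Token 5: backref(off=2, len=4) (overlapping!). Copied 'AEAE' from pos 2. Output: "SOAEAEAE"
Token 6: backref(off=7, len=5). Copied 'OAEAE' from pos 1. Output: "SOAEAEAEOAEAE"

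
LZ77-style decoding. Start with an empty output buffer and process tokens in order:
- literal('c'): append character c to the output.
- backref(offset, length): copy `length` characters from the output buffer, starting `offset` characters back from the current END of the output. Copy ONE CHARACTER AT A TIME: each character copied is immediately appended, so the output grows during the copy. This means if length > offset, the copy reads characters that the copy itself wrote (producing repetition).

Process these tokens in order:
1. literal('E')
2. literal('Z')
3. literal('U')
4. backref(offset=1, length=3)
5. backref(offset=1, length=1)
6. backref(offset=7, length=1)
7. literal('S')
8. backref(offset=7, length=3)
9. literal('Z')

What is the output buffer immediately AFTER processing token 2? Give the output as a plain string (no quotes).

Token 1: literal('E'). Output: "E"
Token 2: literal('Z'). Output: "EZ"

Answer: EZ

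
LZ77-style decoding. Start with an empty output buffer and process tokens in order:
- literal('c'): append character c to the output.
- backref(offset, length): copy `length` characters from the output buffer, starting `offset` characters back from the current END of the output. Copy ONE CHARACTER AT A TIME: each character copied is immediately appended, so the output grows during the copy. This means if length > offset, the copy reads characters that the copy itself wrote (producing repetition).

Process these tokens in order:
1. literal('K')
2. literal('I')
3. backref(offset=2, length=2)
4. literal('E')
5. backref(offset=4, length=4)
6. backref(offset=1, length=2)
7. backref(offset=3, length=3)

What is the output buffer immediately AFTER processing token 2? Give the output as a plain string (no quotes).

Answer: KI

Derivation:
Token 1: literal('K'). Output: "K"
Token 2: literal('I'). Output: "KI"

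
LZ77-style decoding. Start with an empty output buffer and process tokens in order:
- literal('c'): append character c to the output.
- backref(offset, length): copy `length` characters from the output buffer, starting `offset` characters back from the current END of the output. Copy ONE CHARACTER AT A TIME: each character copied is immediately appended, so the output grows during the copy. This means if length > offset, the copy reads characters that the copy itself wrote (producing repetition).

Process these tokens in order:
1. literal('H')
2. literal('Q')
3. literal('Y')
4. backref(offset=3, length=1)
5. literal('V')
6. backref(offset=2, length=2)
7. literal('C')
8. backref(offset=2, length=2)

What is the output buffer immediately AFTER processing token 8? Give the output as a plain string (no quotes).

Token 1: literal('H'). Output: "H"
Token 2: literal('Q'). Output: "HQ"
Token 3: literal('Y'). Output: "HQY"
Token 4: backref(off=3, len=1). Copied 'H' from pos 0. Output: "HQYH"
Token 5: literal('V'). Output: "HQYHV"
Token 6: backref(off=2, len=2). Copied 'HV' from pos 3. Output: "HQYHVHV"
Token 7: literal('C'). Output: "HQYHVHVC"
Token 8: backref(off=2, len=2). Copied 'VC' from pos 6. Output: "HQYHVHVCVC"

Answer: HQYHVHVCVC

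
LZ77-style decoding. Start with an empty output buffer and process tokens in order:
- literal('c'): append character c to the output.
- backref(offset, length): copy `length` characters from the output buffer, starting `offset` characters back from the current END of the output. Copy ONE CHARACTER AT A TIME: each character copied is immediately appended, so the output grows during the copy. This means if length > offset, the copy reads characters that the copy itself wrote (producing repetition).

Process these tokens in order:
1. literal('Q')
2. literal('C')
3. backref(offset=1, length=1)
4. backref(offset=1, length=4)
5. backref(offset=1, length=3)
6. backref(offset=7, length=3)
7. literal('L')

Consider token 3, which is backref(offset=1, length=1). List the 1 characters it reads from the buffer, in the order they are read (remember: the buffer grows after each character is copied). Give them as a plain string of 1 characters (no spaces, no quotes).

Token 1: literal('Q'). Output: "Q"
Token 2: literal('C'). Output: "QC"
Token 3: backref(off=1, len=1). Buffer before: "QC" (len 2)
  byte 1: read out[1]='C', append. Buffer now: "QCC"

Answer: C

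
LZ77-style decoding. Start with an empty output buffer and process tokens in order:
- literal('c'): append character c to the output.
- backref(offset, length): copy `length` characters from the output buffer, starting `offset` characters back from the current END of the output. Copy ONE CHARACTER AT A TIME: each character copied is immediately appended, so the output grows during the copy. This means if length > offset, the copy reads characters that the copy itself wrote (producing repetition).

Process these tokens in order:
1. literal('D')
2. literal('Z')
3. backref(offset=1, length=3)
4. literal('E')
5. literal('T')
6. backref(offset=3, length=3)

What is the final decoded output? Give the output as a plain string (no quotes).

Answer: DZZZZETZET

Derivation:
Token 1: literal('D'). Output: "D"
Token 2: literal('Z'). Output: "DZ"
Token 3: backref(off=1, len=3) (overlapping!). Copied 'ZZZ' from pos 1. Output: "DZZZZ"
Token 4: literal('E'). Output: "DZZZZE"
Token 5: literal('T'). Output: "DZZZZET"
Token 6: backref(off=3, len=3). Copied 'ZET' from pos 4. Output: "DZZZZETZET"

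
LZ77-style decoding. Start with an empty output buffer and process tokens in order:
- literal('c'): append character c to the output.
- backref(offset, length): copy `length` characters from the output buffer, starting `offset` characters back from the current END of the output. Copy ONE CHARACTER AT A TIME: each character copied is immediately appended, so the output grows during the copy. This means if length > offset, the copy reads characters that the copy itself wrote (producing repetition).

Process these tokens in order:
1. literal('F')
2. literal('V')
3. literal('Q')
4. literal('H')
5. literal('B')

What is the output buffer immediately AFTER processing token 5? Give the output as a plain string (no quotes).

Token 1: literal('F'). Output: "F"
Token 2: literal('V'). Output: "FV"
Token 3: literal('Q'). Output: "FVQ"
Token 4: literal('H'). Output: "FVQH"
Token 5: literal('B'). Output: "FVQHB"

Answer: FVQHB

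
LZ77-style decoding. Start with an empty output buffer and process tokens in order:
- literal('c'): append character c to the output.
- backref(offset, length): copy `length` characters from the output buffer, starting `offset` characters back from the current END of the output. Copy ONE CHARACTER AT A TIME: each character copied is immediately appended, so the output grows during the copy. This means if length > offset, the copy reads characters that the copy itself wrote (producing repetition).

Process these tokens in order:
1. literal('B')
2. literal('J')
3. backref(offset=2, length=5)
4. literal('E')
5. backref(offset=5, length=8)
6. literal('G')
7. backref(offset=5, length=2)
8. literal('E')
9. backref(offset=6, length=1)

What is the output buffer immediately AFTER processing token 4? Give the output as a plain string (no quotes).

Answer: BJBJBJBE

Derivation:
Token 1: literal('B'). Output: "B"
Token 2: literal('J'). Output: "BJ"
Token 3: backref(off=2, len=5) (overlapping!). Copied 'BJBJB' from pos 0. Output: "BJBJBJB"
Token 4: literal('E'). Output: "BJBJBJBE"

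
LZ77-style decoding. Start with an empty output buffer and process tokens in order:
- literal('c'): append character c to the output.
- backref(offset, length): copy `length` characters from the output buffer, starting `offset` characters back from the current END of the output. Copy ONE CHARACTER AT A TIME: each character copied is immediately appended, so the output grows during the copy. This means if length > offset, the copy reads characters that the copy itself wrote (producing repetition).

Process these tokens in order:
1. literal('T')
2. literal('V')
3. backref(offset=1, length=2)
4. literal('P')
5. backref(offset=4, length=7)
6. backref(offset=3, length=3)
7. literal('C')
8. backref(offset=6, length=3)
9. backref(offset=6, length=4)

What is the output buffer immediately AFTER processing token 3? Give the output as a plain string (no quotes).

Answer: TVVV

Derivation:
Token 1: literal('T'). Output: "T"
Token 2: literal('V'). Output: "TV"
Token 3: backref(off=1, len=2) (overlapping!). Copied 'VV' from pos 1. Output: "TVVV"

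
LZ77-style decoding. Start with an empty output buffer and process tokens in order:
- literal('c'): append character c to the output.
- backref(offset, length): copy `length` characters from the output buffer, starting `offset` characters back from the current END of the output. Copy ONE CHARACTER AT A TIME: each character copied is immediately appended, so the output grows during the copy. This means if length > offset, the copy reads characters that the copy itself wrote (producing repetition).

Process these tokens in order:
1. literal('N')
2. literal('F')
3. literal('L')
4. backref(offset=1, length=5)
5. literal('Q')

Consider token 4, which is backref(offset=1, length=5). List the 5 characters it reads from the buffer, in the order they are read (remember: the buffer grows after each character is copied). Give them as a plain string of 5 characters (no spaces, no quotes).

Token 1: literal('N'). Output: "N"
Token 2: literal('F'). Output: "NF"
Token 3: literal('L'). Output: "NFL"
Token 4: backref(off=1, len=5). Buffer before: "NFL" (len 3)
  byte 1: read out[2]='L', append. Buffer now: "NFLL"
  byte 2: read out[3]='L', append. Buffer now: "NFLLL"
  byte 3: read out[4]='L', append. Buffer now: "NFLLLL"
  byte 4: read out[5]='L', append. Buffer now: "NFLLLLL"
  byte 5: read out[6]='L', append. Buffer now: "NFLLLLLL"

Answer: LLLLL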